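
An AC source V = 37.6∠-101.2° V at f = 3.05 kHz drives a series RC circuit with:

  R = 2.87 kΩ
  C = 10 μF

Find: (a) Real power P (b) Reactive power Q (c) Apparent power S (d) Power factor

Step 1 — Angular frequency: ω = 2π·f = 2π·3050 = 1.916e+04 rad/s.
Step 2 — Component impedances:
  R: Z = R = 2870 Ω
  C: Z = 1/(jωC) = -j/(ω·C) = 0 - j5.218 Ω
Step 3 — Series combination: Z_total = R + C = 2870 - j5.218 Ω = 2870∠-0.1° Ω.
Step 4 — Source phasor: V = 37.6∠-101.2° V = -7.303 - j36.88 V.
Step 5 — Current: I = V / Z = -0.002521 - j0.01286 A = 0.0131∠-101.1° A.
Step 6 — Complex power: S = V·I* = 0.4926 - j0.0008956 VA.
Step 7 — Real power: P = Re(S) = 0.4926 W.
Step 8 — Reactive power: Q = Im(S) = -0.0008956 VAR.
Step 9 — Apparent power: |S| = 0.4926 VA.
Step 10 — Power factor: PF = P/|S| = 1 (leading).

(a) P = 0.4926 W  (b) Q = -0.0008956 VAR  (c) S = 0.4926 VA  (d) PF = 1 (leading)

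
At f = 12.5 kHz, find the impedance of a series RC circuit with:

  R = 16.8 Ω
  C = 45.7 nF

Step 1 — Angular frequency: ω = 2π·f = 2π·1.25e+04 = 7.854e+04 rad/s.
Step 2 — Component impedances:
  R: Z = R = 16.8 Ω
  C: Z = 1/(jωC) = -j/(ω·C) = 0 - j278.6 Ω
Step 3 — Series combination: Z_total = R + C = 16.8 - j278.6 Ω = 279.1∠-86.5° Ω.

Z = 16.8 - j278.6 Ω = 279.1∠-86.5° Ω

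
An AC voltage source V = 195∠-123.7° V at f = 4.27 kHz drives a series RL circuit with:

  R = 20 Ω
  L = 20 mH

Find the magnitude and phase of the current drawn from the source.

Step 1 — Angular frequency: ω = 2π·f = 2π·4270 = 2.683e+04 rad/s.
Step 2 — Component impedances:
  R: Z = R = 20 Ω
  L: Z = jωL = j·2.683e+04·0.02 = 0 + j536.6 Ω
Step 3 — Series combination: Z_total = R + L = 20 + j536.6 Ω = 537∠87.9° Ω.
Step 4 — Source phasor: V = 195∠-123.7° V = -108.2 - j162.2 V.
Step 5 — Ohm's law: I = V / Z_total = (-108.2 - j162.2) / (20 + j536.6) = -0.3094 + j0.1901 A.
Step 6 — Convert to polar: |I| = 0.3632 A, ∠I = 148.4°.

I = 0.3632∠148.4° A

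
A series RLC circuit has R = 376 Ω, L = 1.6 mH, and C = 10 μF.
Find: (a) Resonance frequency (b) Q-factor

Step 1 — Resonance condition Im(Z)=0 gives ω₀ = 1/√(LC).
Step 2 — ω₀ = 1/√(0.0016·1e-05) = 7906 rad/s.
Step 3 — f₀ = ω₀/(2π) = 1258 Hz.
Step 4 — Series Q: Q = ω₀L/R = 7906·0.0016/376 = 0.03364.

(a) f₀ = 1258 Hz  (b) Q = 0.03364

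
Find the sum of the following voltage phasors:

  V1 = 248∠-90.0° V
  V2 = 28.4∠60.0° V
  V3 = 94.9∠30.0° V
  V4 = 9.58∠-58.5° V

Step 1 — Convert each phasor to rectangular form:
  V1 = 248·(cos(-90.0°) + j·sin(-90.0°)) = 0 - j248 V
  V2 = 28.4·(cos(60.0°) + j·sin(60.0°)) = 14.2 + j24.6 V
  V3 = 94.9·(cos(30.0°) + j·sin(30.0°)) = 82.19 + j47.45 V
  V4 = 9.58·(cos(-58.5°) + j·sin(-58.5°)) = 5.006 - j8.168 V
Step 2 — Sum components: V_total = 101.4 - j184.1 V.
Step 3 — Convert to polar: |V_total| = 210.2 V, ∠V_total = -61.2°.

V_total = 210.2∠-61.2° V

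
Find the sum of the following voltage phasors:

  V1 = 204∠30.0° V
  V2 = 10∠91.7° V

Step 1 — Convert each phasor to rectangular form:
  V1 = 204·(cos(30.0°) + j·sin(30.0°)) = 176.7 + j102 V
  V2 = 10·(cos(91.7°) + j·sin(91.7°)) = -0.2967 + j9.996 V
Step 2 — Sum components: V_total = 176.4 + j112 V.
Step 3 — Convert to polar: |V_total| = 208.9 V, ∠V_total = 32.4°.

V_total = 208.9∠32.4° V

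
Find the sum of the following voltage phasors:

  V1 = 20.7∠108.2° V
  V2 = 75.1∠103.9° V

Step 1 — Convert each phasor to rectangular form:
  V1 = 20.7·(cos(108.2°) + j·sin(108.2°)) = -6.465 + j19.66 V
  V2 = 75.1·(cos(103.9°) + j·sin(103.9°)) = -18.04 + j72.9 V
Step 2 — Sum components: V_total = -24.51 + j92.57 V.
Step 3 — Convert to polar: |V_total| = 95.75 V, ∠V_total = 104.8°.

V_total = 95.75∠104.8° V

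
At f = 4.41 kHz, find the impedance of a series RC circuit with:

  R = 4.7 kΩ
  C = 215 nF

Step 1 — Angular frequency: ω = 2π·f = 2π·4410 = 2.771e+04 rad/s.
Step 2 — Component impedances:
  R: Z = R = 4700 Ω
  C: Z = 1/(jωC) = -j/(ω·C) = 0 - j167.9 Ω
Step 3 — Series combination: Z_total = R + C = 4700 - j167.9 Ω = 4703∠-2.0° Ω.

Z = 4700 - j167.9 Ω = 4703∠-2.0° Ω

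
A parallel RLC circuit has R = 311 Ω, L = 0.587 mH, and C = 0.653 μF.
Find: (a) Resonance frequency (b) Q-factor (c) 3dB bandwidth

Step 1 — Resonance: ω₀ = 1/√(LC) = 1/√(0.000587·6.53e-07) = 5.108e+04 rad/s.
Step 2 — f₀ = ω₀/(2π) = 8129 Hz.
Step 3 — Parallel Q: Q = R/(ω₀L) = 311/(5.108e+04·0.000587) = 10.37.
Step 4 — Bandwidth: Δω = ω₀/Q = 4924 rad/s; BW = Δω/(2π) = 783.7 Hz.

(a) f₀ = 8129 Hz  (b) Q = 10.37  (c) BW = 783.7 Hz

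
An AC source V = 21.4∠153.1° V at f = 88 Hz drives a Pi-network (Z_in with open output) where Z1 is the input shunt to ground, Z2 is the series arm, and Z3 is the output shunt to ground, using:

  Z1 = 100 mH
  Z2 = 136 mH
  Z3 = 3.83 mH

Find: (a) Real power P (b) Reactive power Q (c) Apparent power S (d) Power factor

Step 1 — Angular frequency: ω = 2π·f = 2π·88 = 552.9 rad/s.
Step 2 — Component impedances:
  Z1: Z = jωL = j·552.9·0.1 = 0 + j55.29 Ω
  Z2: Z = jωL = j·552.9·0.136 = 0 + j75.2 Ω
  Z3: Z = jωL = j·552.9·0.00383 = 0 + j2.118 Ω
Step 3 — With open output, the series arm Z2 and the output shunt Z3 appear in series to ground: Z2 + Z3 = 0 + j77.31 Ω.
Step 4 — Parallel with input shunt Z1: Z_in = Z1 || (Z2 + Z3) = 0 + j32.24 Ω = 32.24∠90.0° Ω.
Step 5 — Source phasor: V = 21.4∠153.1° V = -19.08 + j9.682 V.
Step 6 — Current: I = V / Z = 0.3003 + j0.592 A = 0.6638∠63.1° A.
Step 7 — Complex power: S = V·I* = 0 + j14.21 VA.
Step 8 — Real power: P = Re(S) = 0 W.
Step 9 — Reactive power: Q = Im(S) = 14.21 VAR.
Step 10 — Apparent power: |S| = 14.21 VA.
Step 11 — Power factor: PF = P/|S| = 0 (lagging).

(a) P = 0 W  (b) Q = 14.21 VAR  (c) S = 14.21 VA  (d) PF = 0 (lagging)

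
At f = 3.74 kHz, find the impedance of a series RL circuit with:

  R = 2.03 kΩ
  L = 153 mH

Step 1 — Angular frequency: ω = 2π·f = 2π·3740 = 2.35e+04 rad/s.
Step 2 — Component impedances:
  R: Z = R = 2030 Ω
  L: Z = jωL = j·2.35e+04·0.153 = 0 + j3595 Ω
Step 3 — Series combination: Z_total = R + L = 2030 + j3595 Ω = 4129∠60.6° Ω.

Z = 2030 + j3595 Ω = 4129∠60.6° Ω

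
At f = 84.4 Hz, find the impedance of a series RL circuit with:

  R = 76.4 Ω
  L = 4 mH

Step 1 — Angular frequency: ω = 2π·f = 2π·84.4 = 530.3 rad/s.
Step 2 — Component impedances:
  R: Z = R = 76.4 Ω
  L: Z = jωL = j·530.3·0.004 = 0 + j2.121 Ω
Step 3 — Series combination: Z_total = R + L = 76.4 + j2.121 Ω = 76.43∠1.6° Ω.

Z = 76.4 + j2.121 Ω = 76.43∠1.6° Ω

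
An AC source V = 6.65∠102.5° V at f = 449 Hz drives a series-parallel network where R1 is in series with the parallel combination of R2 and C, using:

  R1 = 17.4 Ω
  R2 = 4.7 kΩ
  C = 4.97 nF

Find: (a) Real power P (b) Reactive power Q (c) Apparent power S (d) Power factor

Step 1 — Angular frequency: ω = 2π·f = 2π·449 = 2821 rad/s.
Step 2 — Component impedances:
  R1: Z = R = 17.4 Ω
  R2: Z = R = 4700 Ω
  C: Z = 1/(jωC) = -j/(ω·C) = 0 - j7.132e+04 Ω
Step 3 — Parallel branch: R2 || C = 1/(1/R2 + 1/C) = 4680 - j308.4 Ω.
Step 4 — Series with R1: Z_total = R1 + (R2 || C) = 4697 - j308.4 Ω = 4707∠-3.8° Ω.
Step 5 — Source phasor: V = 6.65∠102.5° V = -1.439 + j6.492 V.
Step 6 — Current: I = V / Z = -0.0003955 + j0.001356 A = 0.001413∠106.3° A.
Step 7 — Complex power: S = V·I* = 0.009374 - j0.0006155 VA.
Step 8 — Real power: P = Re(S) = 0.009374 W.
Step 9 — Reactive power: Q = Im(S) = -0.0006155 VAR.
Step 10 — Apparent power: |S| = 0.009395 VA.
Step 11 — Power factor: PF = P/|S| = 0.9979 (leading).

(a) P = 0.009374 W  (b) Q = -0.0006155 VAR  (c) S = 0.009395 VA  (d) PF = 0.9979 (leading)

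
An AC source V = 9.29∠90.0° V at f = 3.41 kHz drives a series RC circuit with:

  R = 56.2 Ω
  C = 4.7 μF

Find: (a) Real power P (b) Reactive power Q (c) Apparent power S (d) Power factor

Step 1 — Angular frequency: ω = 2π·f = 2π·3410 = 2.143e+04 rad/s.
Step 2 — Component impedances:
  R: Z = R = 56.2 Ω
  C: Z = 1/(jωC) = -j/(ω·C) = 0 - j9.93 Ω
Step 3 — Series combination: Z_total = R + C = 56.2 - j9.93 Ω = 57.07∠-10.0° Ω.
Step 4 — Source phasor: V = 9.29∠90.0° V = 0 + j9.29 V.
Step 5 — Current: I = V / Z = -0.02832 + j0.1603 A = 0.1628∠100.0° A.
Step 6 — Complex power: S = V·I* = 1.489 - j0.2631 VA.
Step 7 — Real power: P = Re(S) = 1.489 W.
Step 8 — Reactive power: Q = Im(S) = -0.2631 VAR.
Step 9 — Apparent power: |S| = 1.512 VA.
Step 10 — Power factor: PF = P/|S| = 0.9847 (leading).

(a) P = 1.489 W  (b) Q = -0.2631 VAR  (c) S = 1.512 VA  (d) PF = 0.9847 (leading)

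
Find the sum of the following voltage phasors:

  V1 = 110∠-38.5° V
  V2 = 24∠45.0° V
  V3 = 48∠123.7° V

Step 1 — Convert each phasor to rectangular form:
  V1 = 110·(cos(-38.5°) + j·sin(-38.5°)) = 86.09 - j68.48 V
  V2 = 24·(cos(45.0°) + j·sin(45.0°)) = 16.97 + j16.97 V
  V3 = 48·(cos(123.7°) + j·sin(123.7°)) = -26.63 + j39.93 V
Step 2 — Sum components: V_total = 76.42 - j11.57 V.
Step 3 — Convert to polar: |V_total| = 77.3 V, ∠V_total = -8.6°.

V_total = 77.3∠-8.6° V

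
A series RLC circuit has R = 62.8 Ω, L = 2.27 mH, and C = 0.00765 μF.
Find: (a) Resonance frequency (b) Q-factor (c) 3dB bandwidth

Step 1 — Resonance: ω₀ = 1/√(LC) = 1/√(0.00227·7.65e-09) = 2.4e+05 rad/s.
Step 2 — f₀ = ω₀/(2π) = 3.819e+04 Hz.
Step 3 — Series Q: Q = ω₀L/R = 2.4e+05·0.00227/62.8 = 8.674.
Step 4 — Bandwidth: Δω = ω₀/Q = 2.767e+04 rad/s; BW = Δω/(2π) = 4403 Hz.

(a) f₀ = 3.819e+04 Hz  (b) Q = 8.674  (c) BW = 4403 Hz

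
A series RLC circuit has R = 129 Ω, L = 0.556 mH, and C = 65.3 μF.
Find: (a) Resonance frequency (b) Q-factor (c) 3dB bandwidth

Step 1 — Resonance: ω₀ = 1/√(LC) = 1/√(0.000556·6.53e-05) = 5248 rad/s.
Step 2 — f₀ = ω₀/(2π) = 835.3 Hz.
Step 3 — Series Q: Q = ω₀L/R = 5248·0.000556/129 = 0.02262.
Step 4 — Bandwidth: Δω = ω₀/Q = 2.32e+05 rad/s; BW = Δω/(2π) = 3.693e+04 Hz.

(a) f₀ = 835.3 Hz  (b) Q = 0.02262  (c) BW = 3.693e+04 Hz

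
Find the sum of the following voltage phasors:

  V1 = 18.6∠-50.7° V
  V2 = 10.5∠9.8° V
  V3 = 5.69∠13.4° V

Step 1 — Convert each phasor to rectangular form:
  V1 = 18.6·(cos(-50.7°) + j·sin(-50.7°)) = 11.78 - j14.39 V
  V2 = 10.5·(cos(9.8°) + j·sin(9.8°)) = 10.35 + j1.787 V
  V3 = 5.69·(cos(13.4°) + j·sin(13.4°)) = 5.535 + j1.319 V
Step 2 — Sum components: V_total = 27.66 - j11.29 V.
Step 3 — Convert to polar: |V_total| = 29.88 V, ∠V_total = -22.2°.

V_total = 29.88∠-22.2° V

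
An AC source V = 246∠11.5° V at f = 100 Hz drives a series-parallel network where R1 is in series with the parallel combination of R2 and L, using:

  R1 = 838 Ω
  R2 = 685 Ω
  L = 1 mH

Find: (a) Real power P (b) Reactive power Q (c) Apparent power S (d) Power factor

Step 1 — Angular frequency: ω = 2π·f = 2π·100 = 628.3 rad/s.
Step 2 — Component impedances:
  R1: Z = R = 838 Ω
  R2: Z = R = 685 Ω
  L: Z = jωL = j·628.3·0.001 = 0 + j0.6283 Ω
Step 3 — Parallel branch: R2 || L = 1/(1/R2 + 1/L) = 0.0005763 + j0.6283 Ω.
Step 4 — Series with R1: Z_total = R1 + (R2 || L) = 838 + j0.6283 Ω = 838∠0.0° Ω.
Step 5 — Source phasor: V = 246∠11.5° V = 241.1 + j49.04 V.
Step 6 — Current: I = V / Z = 0.2877 + j0.05831 A = 0.2936∠11.5° A.
Step 7 — Complex power: S = V·I* = 72.21 + j0.05415 VA.
Step 8 — Real power: P = Re(S) = 72.21 W.
Step 9 — Reactive power: Q = Im(S) = 0.05415 VAR.
Step 10 — Apparent power: |S| = 72.21 VA.
Step 11 — Power factor: PF = P/|S| = 1 (lagging).

(a) P = 72.21 W  (b) Q = 0.05415 VAR  (c) S = 72.21 VA  (d) PF = 1 (lagging)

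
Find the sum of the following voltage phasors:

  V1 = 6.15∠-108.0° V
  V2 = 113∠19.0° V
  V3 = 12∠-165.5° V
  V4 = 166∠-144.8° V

Step 1 — Convert each phasor to rectangular form:
  V1 = 6.15·(cos(-108.0°) + j·sin(-108.0°)) = -1.9 - j5.849 V
  V2 = 113·(cos(19.0°) + j·sin(19.0°)) = 106.8 + j36.79 V
  V3 = 12·(cos(-165.5°) + j·sin(-165.5°)) = -11.62 - j3.005 V
  V4 = 166·(cos(-144.8°) + j·sin(-144.8°)) = -135.6 - j95.69 V
Step 2 — Sum components: V_total = -42.32 - j67.75 V.
Step 3 — Convert to polar: |V_total| = 79.88 V, ∠V_total = -122.0°.

V_total = 79.88∠-122.0° V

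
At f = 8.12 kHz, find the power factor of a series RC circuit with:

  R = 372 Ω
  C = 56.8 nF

Step 1 — Angular frequency: ω = 2π·f = 2π·8120 = 5.102e+04 rad/s.
Step 2 — Component impedances:
  R: Z = R = 372 Ω
  C: Z = 1/(jωC) = -j/(ω·C) = 0 - j345.1 Ω
Step 3 — Series combination: Z_total = R + C = 372 - j345.1 Ω = 507.4∠-42.8° Ω.
Step 4 — Power factor: PF = cos(φ) = Re(Z)/|Z| = 372/507.4 = 0.7331.
Step 5 — Type: Im(Z) = -345.1 ⇒ leading (phase φ = -42.8°).

PF = 0.7331 (leading, φ = -42.8°)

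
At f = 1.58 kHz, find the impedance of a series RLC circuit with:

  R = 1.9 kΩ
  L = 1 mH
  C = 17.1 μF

Step 1 — Angular frequency: ω = 2π·f = 2π·1580 = 9927 rad/s.
Step 2 — Component impedances:
  R: Z = R = 1900 Ω
  L: Z = jωL = j·9927·0.001 = 0 + j9.927 Ω
  C: Z = 1/(jωC) = -j/(ω·C) = 0 - j5.891 Ω
Step 3 — Series combination: Z_total = R + L + C = 1900 + j4.037 Ω = 1900∠0.1° Ω.

Z = 1900 + j4.037 Ω = 1900∠0.1° Ω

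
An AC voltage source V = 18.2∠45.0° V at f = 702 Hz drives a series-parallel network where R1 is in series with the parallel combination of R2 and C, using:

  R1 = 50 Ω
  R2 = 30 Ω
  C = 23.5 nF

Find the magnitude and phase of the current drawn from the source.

Step 1 — Angular frequency: ω = 2π·f = 2π·702 = 4411 rad/s.
Step 2 — Component impedances:
  R1: Z = R = 50 Ω
  R2: Z = R = 30 Ω
  C: Z = 1/(jωC) = -j/(ω·C) = 0 - j9648 Ω
Step 3 — Parallel branch: R2 || C = 1/(1/R2 + 1/C) = 30 - j0.09329 Ω.
Step 4 — Series with R1: Z_total = R1 + (R2 || C) = 80 - j0.09329 Ω = 80∠-0.1° Ω.
Step 5 — Source phasor: V = 18.2∠45.0° V = 12.87 + j12.87 V.
Step 6 — Ohm's law: I = V / Z_total = (12.87 + j12.87) / (80 - j0.09329) = 0.1607 + j0.1611 A.
Step 7 — Convert to polar: |I| = 0.2275 A, ∠I = 45.1°.

I = 0.2275∠45.1° A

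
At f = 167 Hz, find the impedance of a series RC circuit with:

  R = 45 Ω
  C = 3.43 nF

Step 1 — Angular frequency: ω = 2π·f = 2π·167 = 1049 rad/s.
Step 2 — Component impedances:
  R: Z = R = 45 Ω
  C: Z = 1/(jωC) = -j/(ω·C) = 0 - j2.778e+05 Ω
Step 3 — Series combination: Z_total = R + C = 45 - j2.778e+05 Ω = 2.778e+05∠-90.0° Ω.

Z = 45 - j2.778e+05 Ω = 2.778e+05∠-90.0° Ω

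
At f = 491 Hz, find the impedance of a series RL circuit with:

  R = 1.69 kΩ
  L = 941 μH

Step 1 — Angular frequency: ω = 2π·f = 2π·491 = 3085 rad/s.
Step 2 — Component impedances:
  R: Z = R = 1690 Ω
  L: Z = jωL = j·3085·0.000941 = 0 + j2.903 Ω
Step 3 — Series combination: Z_total = R + L = 1690 + j2.903 Ω = 1690∠0.1° Ω.

Z = 1690 + j2.903 Ω = 1690∠0.1° Ω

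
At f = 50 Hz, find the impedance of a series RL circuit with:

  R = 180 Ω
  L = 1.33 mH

Step 1 — Angular frequency: ω = 2π·f = 2π·50 = 314.2 rad/s.
Step 2 — Component impedances:
  R: Z = R = 180 Ω
  L: Z = jωL = j·314.2·0.00133 = 0 + j0.4178 Ω
Step 3 — Series combination: Z_total = R + L = 180 + j0.4178 Ω = 180∠0.1° Ω.

Z = 180 + j0.4178 Ω = 180∠0.1° Ω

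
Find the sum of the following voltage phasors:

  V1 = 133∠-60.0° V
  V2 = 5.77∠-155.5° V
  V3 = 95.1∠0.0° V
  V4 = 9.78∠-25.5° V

Step 1 — Convert each phasor to rectangular form:
  V1 = 133·(cos(-60.0°) + j·sin(-60.0°)) = 66.5 - j115.2 V
  V2 = 5.77·(cos(-155.5°) + j·sin(-155.5°)) = -5.25 - j2.393 V
  V3 = 95.1·(cos(0.0°) + j·sin(0.0°)) = 95.1 V
  V4 = 9.78·(cos(-25.5°) + j·sin(-25.5°)) = 8.827 - j4.21 V
Step 2 — Sum components: V_total = 165.2 - j121.8 V.
Step 3 — Convert to polar: |V_total| = 205.2 V, ∠V_total = -36.4°.

V_total = 205.2∠-36.4° V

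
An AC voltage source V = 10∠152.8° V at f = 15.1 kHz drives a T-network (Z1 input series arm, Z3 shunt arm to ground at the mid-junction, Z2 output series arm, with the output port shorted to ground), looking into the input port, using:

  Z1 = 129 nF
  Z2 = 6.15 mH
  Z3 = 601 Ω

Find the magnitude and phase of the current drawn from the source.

Step 1 — Angular frequency: ω = 2π·f = 2π·1.51e+04 = 9.488e+04 rad/s.
Step 2 — Component impedances:
  Z1: Z = 1/(jωC) = -j/(ω·C) = 0 - j81.71 Ω
  Z2: Z = jωL = j·9.488e+04·0.00615 = 0 + j583.5 Ω
  Z3: Z = R = 601 Ω
Step 3 — With the output port shorted to ground, the output series arm Z2 runs from the junction to ground; the shunt arm Z3 also runs from the junction to ground. They appear in parallel: Z3 || Z2 = 291.6 + j300.4 Ω.
Step 4 — Series with input arm Z1: Z_in = Z1 + (Z3 || Z2) = 291.6 + j218.7 Ω = 364.5∠36.9° Ω.
Step 5 — Source phasor: V = 10∠152.8° V = -8.894 + j4.571 V.
Step 6 — Ohm's law: I = V / Z_total = (-8.894 + j4.571) / (291.6 + j218.7) = -0.012 + j0.02467 A.
Step 7 — Convert to polar: |I| = 0.02744 A, ∠I = 115.9°.

I = 0.02744∠115.9° A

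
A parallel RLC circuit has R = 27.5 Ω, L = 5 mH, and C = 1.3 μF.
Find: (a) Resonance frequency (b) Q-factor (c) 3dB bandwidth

Step 1 — Resonance: ω₀ = 1/√(LC) = 1/√(0.005·1.3e-06) = 1.24e+04 rad/s.
Step 2 — f₀ = ω₀/(2π) = 1974 Hz.
Step 3 — Parallel Q: Q = R/(ω₀L) = 27.5/(1.24e+04·0.005) = 0.4434.
Step 4 — Bandwidth: Δω = ω₀/Q = 2.797e+04 rad/s; BW = Δω/(2π) = 4452 Hz.

(a) f₀ = 1974 Hz  (b) Q = 0.4434  (c) BW = 4452 Hz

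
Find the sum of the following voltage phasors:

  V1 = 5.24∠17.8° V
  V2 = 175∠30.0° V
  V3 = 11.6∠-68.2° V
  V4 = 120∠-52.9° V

Step 1 — Convert each phasor to rectangular form:
  V1 = 5.24·(cos(17.8°) + j·sin(17.8°)) = 4.989 + j1.602 V
  V2 = 175·(cos(30.0°) + j·sin(30.0°)) = 151.6 + j87.5 V
  V3 = 11.6·(cos(-68.2°) + j·sin(-68.2°)) = 4.308 - j10.77 V
  V4 = 120·(cos(-52.9°) + j·sin(-52.9°)) = 72.38 - j95.71 V
Step 2 — Sum components: V_total = 233.2 - j17.38 V.
Step 3 — Convert to polar: |V_total| = 233.9 V, ∠V_total = -4.3°.

V_total = 233.9∠-4.3° V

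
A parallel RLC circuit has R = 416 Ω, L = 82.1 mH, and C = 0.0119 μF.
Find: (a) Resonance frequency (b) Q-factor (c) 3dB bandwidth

Step 1 — Resonance: ω₀ = 1/√(LC) = 1/√(0.0821·1.19e-08) = 3.199e+04 rad/s.
Step 2 — f₀ = ω₀/(2π) = 5092 Hz.
Step 3 — Parallel Q: Q = R/(ω₀L) = 416/(3.199e+04·0.0821) = 0.1584.
Step 4 — Bandwidth: Δω = ω₀/Q = 2.02e+05 rad/s; BW = Δω/(2π) = 3.215e+04 Hz.

(a) f₀ = 5092 Hz  (b) Q = 0.1584  (c) BW = 3.215e+04 Hz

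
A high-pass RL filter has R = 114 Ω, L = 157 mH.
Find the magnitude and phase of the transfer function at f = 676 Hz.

Step 1 — Angular frequency: ω = 2π·676 = 4247 rad/s.
Step 2 — Transfer function: H(jω) = jωL/(R + jωL).
Step 3 — Numerator jωL = j·666.8; denominator R + jωL = 114 + j666.8.
Step 4 — H = 0.9716 + j0.1661.
Step 5 — Magnitude: |H| = 0.9857 (-0.1 dB); phase: φ = 9.7°.

|H| = 0.9857 (-0.1 dB), φ = 9.7°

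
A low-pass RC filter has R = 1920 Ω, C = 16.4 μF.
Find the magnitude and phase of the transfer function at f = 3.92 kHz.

Step 1 — Angular frequency: ω = 2π·3920 = 2.463e+04 rad/s.
Step 2 — Transfer function: H(jω) = 1/(1 + jωRC).
Step 3 — Denominator: 1 + jωRC = 1 + j·2.463e+04·1920·1.64e-05 = 1 + j775.6.
Step 4 — H = 1.663e-06 - j0.001289.
Step 5 — Magnitude: |H| = 0.001289 (-57.8 dB); phase: φ = -89.9°.

|H| = 0.001289 (-57.8 dB), φ = -89.9°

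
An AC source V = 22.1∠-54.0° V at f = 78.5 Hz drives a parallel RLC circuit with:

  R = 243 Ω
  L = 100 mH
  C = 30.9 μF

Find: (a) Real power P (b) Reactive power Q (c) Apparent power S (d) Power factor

Step 1 — Angular frequency: ω = 2π·f = 2π·78.5 = 493.2 rad/s.
Step 2 — Component impedances:
  R: Z = R = 243 Ω
  L: Z = jωL = j·493.2·0.1 = 0 + j49.32 Ω
  C: Z = 1/(jωC) = -j/(ω·C) = 0 - j65.61 Ω
Step 3 — Parallel combination: 1/Z_total = 1/R + 1/L + 1/C; Z_total = 97.35 + j119.1 Ω = 153.8∠50.7° Ω.
Step 4 — Source phasor: V = 22.1∠-54.0° V = 12.99 - j17.88 V.
Step 5 — Current: I = V / Z = -0.03654 - j0.139 A = 0.1437∠-104.7° A.
Step 6 — Complex power: S = V·I* = 2.01 + j2.459 VA.
Step 7 — Real power: P = Re(S) = 2.01 W.
Step 8 — Reactive power: Q = Im(S) = 2.459 VAR.
Step 9 — Apparent power: |S| = 3.176 VA.
Step 10 — Power factor: PF = P/|S| = 0.6329 (lagging).

(a) P = 2.01 W  (b) Q = 2.459 VAR  (c) S = 3.176 VA  (d) PF = 0.6329 (lagging)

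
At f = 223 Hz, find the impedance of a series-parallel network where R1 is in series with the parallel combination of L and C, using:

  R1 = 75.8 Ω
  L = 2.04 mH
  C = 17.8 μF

Step 1 — Angular frequency: ω = 2π·f = 2π·223 = 1401 rad/s.
Step 2 — Component impedances:
  R1: Z = R = 75.8 Ω
  L: Z = jωL = j·1401·0.00204 = 0 + j2.858 Ω
  C: Z = 1/(jωC) = -j/(ω·C) = 0 - j40.1 Ω
Step 3 — Parallel branch: L || C = 1/(1/L + 1/C) = 0 + j3.078 Ω.
Step 4 — Series with R1: Z_total = R1 + (L || C) = 75.8 + j3.078 Ω = 75.86∠2.3° Ω.

Z = 75.8 + j3.078 Ω = 75.86∠2.3° Ω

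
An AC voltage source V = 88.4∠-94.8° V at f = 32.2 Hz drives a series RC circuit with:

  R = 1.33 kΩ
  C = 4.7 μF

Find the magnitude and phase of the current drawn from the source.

Step 1 — Angular frequency: ω = 2π·f = 2π·32.2 = 202.3 rad/s.
Step 2 — Component impedances:
  R: Z = R = 1330 Ω
  C: Z = 1/(jωC) = -j/(ω·C) = 0 - j1052 Ω
Step 3 — Series combination: Z_total = R + C = 1330 - j1052 Ω = 1696∠-38.3° Ω.
Step 4 — Source phasor: V = 88.4∠-94.8° V = -7.397 - j88.09 V.
Step 5 — Ohm's law: I = V / Z_total = (-7.397 - j88.09) / (1330 - j1052) = 0.0288 - j0.04346 A.
Step 6 — Convert to polar: |I| = 0.05214 A, ∠I = -56.5°.

I = 0.05214∠-56.5° A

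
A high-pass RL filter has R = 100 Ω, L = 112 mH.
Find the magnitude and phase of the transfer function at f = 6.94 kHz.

Step 1 — Angular frequency: ω = 2π·6940 = 4.361e+04 rad/s.
Step 2 — Transfer function: H(jω) = jωL/(R + jωL).
Step 3 — Numerator jωL = j·4884; denominator R + jωL = 100 + j4884.
Step 4 — H = 0.9996 + j0.02047.
Step 5 — Magnitude: |H| = 0.9998 (-0.0 dB); phase: φ = 1.2°.

|H| = 0.9998 (-0.0 dB), φ = 1.2°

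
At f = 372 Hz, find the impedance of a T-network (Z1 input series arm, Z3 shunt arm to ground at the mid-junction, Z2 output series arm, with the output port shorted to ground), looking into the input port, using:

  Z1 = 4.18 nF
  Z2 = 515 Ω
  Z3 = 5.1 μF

Step 1 — Angular frequency: ω = 2π·f = 2π·372 = 2337 rad/s.
Step 2 — Component impedances:
  Z1: Z = 1/(jωC) = -j/(ω·C) = 0 - j1.024e+05 Ω
  Z2: Z = R = 515 Ω
  Z3: Z = 1/(jωC) = -j/(ω·C) = 0 - j83.89 Ω
Step 3 — With the output port shorted to ground, the output series arm Z2 runs from the junction to ground; the shunt arm Z3 also runs from the junction to ground. They appear in parallel: Z3 || Z2 = 13.31 - j81.72 Ω.
Step 4 — Series with input arm Z1: Z_in = Z1 + (Z3 || Z2) = 13.31 - j1.024e+05 Ω = 1.024e+05∠-90.0° Ω.

Z = 13.31 - j1.024e+05 Ω = 1.024e+05∠-90.0° Ω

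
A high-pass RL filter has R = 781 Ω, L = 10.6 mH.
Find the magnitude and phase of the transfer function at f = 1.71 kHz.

Step 1 — Angular frequency: ω = 2π·1710 = 1.074e+04 rad/s.
Step 2 — Transfer function: H(jω) = jωL/(R + jωL).
Step 3 — Numerator jωL = j·113.9; denominator R + jωL = 781 + j113.9.
Step 4 — H = 0.02082 + j0.1428.
Step 5 — Magnitude: |H| = 0.1443 (-16.8 dB); phase: φ = 81.7°.

|H| = 0.1443 (-16.8 dB), φ = 81.7°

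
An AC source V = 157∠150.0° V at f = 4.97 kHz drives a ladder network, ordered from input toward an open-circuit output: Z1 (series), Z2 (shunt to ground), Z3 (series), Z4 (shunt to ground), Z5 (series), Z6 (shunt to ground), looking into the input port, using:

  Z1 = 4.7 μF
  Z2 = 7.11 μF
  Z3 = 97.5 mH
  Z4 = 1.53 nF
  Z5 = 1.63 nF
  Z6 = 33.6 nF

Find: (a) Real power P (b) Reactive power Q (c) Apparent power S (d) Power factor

Step 1 — Angular frequency: ω = 2π·f = 2π·4970 = 3.123e+04 rad/s.
Step 2 — Component impedances:
  Z1: Z = 1/(jωC) = -j/(ω·C) = 0 - j6.813 Ω
  Z2: Z = 1/(jωC) = -j/(ω·C) = 0 - j4.504 Ω
  Z3: Z = jωL = j·3.123e+04·0.0975 = 0 + j3045 Ω
  Z4: Z = 1/(jωC) = -j/(ω·C) = 0 - j2.093e+04 Ω
  Z5: Z = 1/(jωC) = -j/(ω·C) = 0 - j1.965e+04 Ω
  Z6: Z = 1/(jωC) = -j/(ω·C) = 0 - j953.1 Ω
Step 3 — Ladder network (open output): work backward from the far end, alternating series and parallel combinations. Z_in = 0 - j11.31 Ω = 11.31∠-90.0° Ω.
Step 4 — Source phasor: V = 157∠150.0° V = -136 + j78.5 V.
Step 5 — Current: I = V / Z = -6.938 - j12.02 A = 13.88∠-120.0° A.
Step 6 — Complex power: S = V·I* = 0 - j2179 VA.
Step 7 — Real power: P = Re(S) = 0 W.
Step 8 — Reactive power: Q = Im(S) = -2179 VAR.
Step 9 — Apparent power: |S| = 2179 VA.
Step 10 — Power factor: PF = P/|S| = 0 (leading).

(a) P = 0 W  (b) Q = -2179 VAR  (c) S = 2179 VA  (d) PF = 0 (leading)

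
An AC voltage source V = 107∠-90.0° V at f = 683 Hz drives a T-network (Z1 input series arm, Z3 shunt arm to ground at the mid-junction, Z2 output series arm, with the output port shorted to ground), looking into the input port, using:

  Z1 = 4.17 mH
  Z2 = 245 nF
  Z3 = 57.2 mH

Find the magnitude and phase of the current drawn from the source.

Step 1 — Angular frequency: ω = 2π·f = 2π·683 = 4291 rad/s.
Step 2 — Component impedances:
  Z1: Z = jωL = j·4291·0.00417 = 0 + j17.9 Ω
  Z2: Z = 1/(jωC) = -j/(ω·C) = 0 - j951.1 Ω
  Z3: Z = jωL = j·4291·0.0572 = 0 + j245.5 Ω
Step 3 — With the output port shorted to ground, the output series arm Z2 runs from the junction to ground; the shunt arm Z3 also runs from the junction to ground. They appear in parallel: Z3 || Z2 = 0 + j330.9 Ω.
Step 4 — Series with input arm Z1: Z_in = Z1 + (Z3 || Z2) = 0 + j348.8 Ω = 348.8∠90.0° Ω.
Step 5 — Source phasor: V = 107∠-90.0° V = 0 - j107 V.
Step 6 — Ohm's law: I = V / Z_total = (0 - j107) / (0 + j348.8) = -0.3068 A.
Step 7 — Convert to polar: |I| = 0.3068 A, ∠I = -180.0°.

I = 0.3068∠-180.0° A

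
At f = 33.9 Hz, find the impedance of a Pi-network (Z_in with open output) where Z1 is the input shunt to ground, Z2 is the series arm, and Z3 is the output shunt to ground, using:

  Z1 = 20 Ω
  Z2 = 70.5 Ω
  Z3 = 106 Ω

Step 1 — Angular frequency: ω = 2π·f = 2π·33.9 = 213 rad/s.
Step 2 — Component impedances:
  Z1: Z = R = 20 Ω
  Z2: Z = R = 70.5 Ω
  Z3: Z = R = 106 Ω
Step 3 — With open output, the series arm Z2 and the output shunt Z3 appear in series to ground: Z2 + Z3 = 176.5 Ω.
Step 4 — Parallel with input shunt Z1: Z_in = Z1 || (Z2 + Z3) = 17.96 Ω = 17.96∠0.0° Ω.

Z = 17.96 Ω = 17.96∠0.0° Ω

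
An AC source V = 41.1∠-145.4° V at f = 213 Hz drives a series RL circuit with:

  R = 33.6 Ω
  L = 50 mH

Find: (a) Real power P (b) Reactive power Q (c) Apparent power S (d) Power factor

Step 1 — Angular frequency: ω = 2π·f = 2π·213 = 1338 rad/s.
Step 2 — Component impedances:
  R: Z = R = 33.6 Ω
  L: Z = jωL = j·1338·0.05 = 0 + j66.92 Ω
Step 3 — Series combination: Z_total = R + L = 33.6 + j66.92 Ω = 74.88∠63.3° Ω.
Step 4 — Source phasor: V = 41.1∠-145.4° V = -33.83 - j23.34 V.
Step 5 — Current: I = V / Z = -0.4813 + j0.2639 A = 0.5489∠151.3° A.
Step 6 — Complex power: S = V·I* = 10.12 + j20.16 VA.
Step 7 — Real power: P = Re(S) = 10.12 W.
Step 8 — Reactive power: Q = Im(S) = 20.16 VAR.
Step 9 — Apparent power: |S| = 22.56 VA.
Step 10 — Power factor: PF = P/|S| = 0.4487 (lagging).

(a) P = 10.12 W  (b) Q = 20.16 VAR  (c) S = 22.56 VA  (d) PF = 0.4487 (lagging)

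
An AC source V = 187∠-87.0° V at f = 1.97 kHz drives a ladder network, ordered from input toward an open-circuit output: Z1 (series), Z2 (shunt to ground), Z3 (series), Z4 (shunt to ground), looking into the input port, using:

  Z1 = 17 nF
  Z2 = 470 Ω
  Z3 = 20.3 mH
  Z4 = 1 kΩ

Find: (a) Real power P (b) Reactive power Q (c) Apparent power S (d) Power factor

Step 1 — Angular frequency: ω = 2π·f = 2π·1970 = 1.238e+04 rad/s.
Step 2 — Component impedances:
  Z1: Z = 1/(jωC) = -j/(ω·C) = 0 - j4752 Ω
  Z2: Z = R = 470 Ω
  Z3: Z = jωL = j·1.238e+04·0.0203 = 0 + j251.3 Ω
  Z4: Z = R = 1000 Ω
Step 3 — Ladder network (open output): work backward from the far end, alternating series and parallel combinations. Z_in = 324 - j4727 Ω = 4738∠-86.1° Ω.
Step 4 — Source phasor: V = 187∠-87.0° V = 9.787 - j186.7 V.
Step 5 — Current: I = V / Z = 0.03946 - j0.0006341 A = 0.03946∠-0.9° A.
Step 6 — Complex power: S = V·I* = 0.5046 - j7.363 VA.
Step 7 — Real power: P = Re(S) = 0.5046 W.
Step 8 — Reactive power: Q = Im(S) = -7.363 VAR.
Step 9 — Apparent power: |S| = 7.38 VA.
Step 10 — Power factor: PF = P/|S| = 0.06838 (leading).

(a) P = 0.5046 W  (b) Q = -7.363 VAR  (c) S = 7.38 VA  (d) PF = 0.06838 (leading)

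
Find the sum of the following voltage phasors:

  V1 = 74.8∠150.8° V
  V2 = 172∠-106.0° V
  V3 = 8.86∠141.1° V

Step 1 — Convert each phasor to rectangular form:
  V1 = 74.8·(cos(150.8°) + j·sin(150.8°)) = -65.29 + j36.49 V
  V2 = 172·(cos(-106.0°) + j·sin(-106.0°)) = -47.41 - j165.3 V
  V3 = 8.86·(cos(141.1°) + j·sin(141.1°)) = -6.895 + j5.564 V
Step 2 — Sum components: V_total = -119.6 - j123.3 V.
Step 3 — Convert to polar: |V_total| = 171.8 V, ∠V_total = -134.1°.

V_total = 171.8∠-134.1° V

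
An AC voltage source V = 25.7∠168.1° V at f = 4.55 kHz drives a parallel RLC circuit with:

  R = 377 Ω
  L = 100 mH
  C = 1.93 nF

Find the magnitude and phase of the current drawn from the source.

Step 1 — Angular frequency: ω = 2π·f = 2π·4550 = 2.859e+04 rad/s.
Step 2 — Component impedances:
  R: Z = R = 377 Ω
  L: Z = jωL = j·2.859e+04·0.1 = 0 + j2859 Ω
  C: Z = 1/(jωC) = -j/(ω·C) = 0 - j1.812e+04 Ω
Step 3 — Parallel combination: 1/Z_total = 1/R + 1/L + 1/C; Z_total = 372.4 + j41.36 Ω = 374.7∠6.3° Ω.
Step 4 — Source phasor: V = 25.7∠168.1° V = -25.15 + j5.299 V.
Step 5 — Ohm's law: I = V / Z_total = (-25.15 + j5.299) / (372.4 + j41.36) = -0.06514 + j0.02147 A.
Step 6 — Convert to polar: |I| = 0.06859 A, ∠I = 161.8°.

I = 0.06859∠161.8° A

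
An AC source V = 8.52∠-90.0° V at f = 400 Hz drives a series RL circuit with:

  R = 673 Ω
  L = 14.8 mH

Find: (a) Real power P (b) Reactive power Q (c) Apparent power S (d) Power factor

Step 1 — Angular frequency: ω = 2π·f = 2π·400 = 2513 rad/s.
Step 2 — Component impedances:
  R: Z = R = 673 Ω
  L: Z = jωL = j·2513·0.0148 = 0 + j37.2 Ω
Step 3 — Series combination: Z_total = R + L = 673 + j37.2 Ω = 674∠3.2° Ω.
Step 4 — Source phasor: V = 8.52∠-90.0° V = 0 - j8.52 V.
Step 5 — Current: I = V / Z = -0.0006976 - j0.01262 A = 0.01264∠-93.2° A.
Step 6 — Complex power: S = V·I* = 0.1075 + j0.005943 VA.
Step 7 — Real power: P = Re(S) = 0.1075 W.
Step 8 — Reactive power: Q = Im(S) = 0.005943 VAR.
Step 9 — Apparent power: |S| = 0.1077 VA.
Step 10 — Power factor: PF = P/|S| = 0.9985 (lagging).

(a) P = 0.1075 W  (b) Q = 0.005943 VAR  (c) S = 0.1077 VA  (d) PF = 0.9985 (lagging)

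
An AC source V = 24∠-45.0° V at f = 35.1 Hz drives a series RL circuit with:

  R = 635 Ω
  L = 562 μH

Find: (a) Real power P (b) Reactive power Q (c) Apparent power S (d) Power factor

Step 1 — Angular frequency: ω = 2π·f = 2π·35.1 = 220.5 rad/s.
Step 2 — Component impedances:
  R: Z = R = 635 Ω
  L: Z = jωL = j·220.5·0.000562 = 0 + j0.1239 Ω
Step 3 — Series combination: Z_total = R + L = 635 + j0.1239 Ω = 635∠0.0° Ω.
Step 4 — Source phasor: V = 24∠-45.0° V = 16.97 - j16.97 V.
Step 5 — Current: I = V / Z = 0.02672 - j0.02673 A = 0.0378∠-45.0° A.
Step 6 — Complex power: S = V·I* = 0.9071 + j0.0001771 VA.
Step 7 — Real power: P = Re(S) = 0.9071 W.
Step 8 — Reactive power: Q = Im(S) = 0.0001771 VAR.
Step 9 — Apparent power: |S| = 0.9071 VA.
Step 10 — Power factor: PF = P/|S| = 1 (lagging).

(a) P = 0.9071 W  (b) Q = 0.0001771 VAR  (c) S = 0.9071 VA  (d) PF = 1 (lagging)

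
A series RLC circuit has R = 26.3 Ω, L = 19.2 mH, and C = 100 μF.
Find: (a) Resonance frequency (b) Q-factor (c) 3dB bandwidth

Step 1 — Resonance condition Im(Z)=0 gives ω₀ = 1/√(LC).
Step 2 — ω₀ = 1/√(0.0192·0.0001) = 721.7 rad/s.
Step 3 — f₀ = ω₀/(2π) = 114.9 Hz.
Step 4 — Series Q: Q = ω₀L/R = 721.7·0.0192/26.3 = 0.5269.
Step 5 — 3dB bandwidth: Δω = ω₀/Q = 1370 rad/s; BW = Δω/(2π) = 218 Hz.

(a) f₀ = 114.9 Hz  (b) Q = 0.5269  (c) BW = 218 Hz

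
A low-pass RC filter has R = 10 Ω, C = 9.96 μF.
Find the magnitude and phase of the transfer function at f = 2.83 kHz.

Step 1 — Angular frequency: ω = 2π·2830 = 1.778e+04 rad/s.
Step 2 — Transfer function: H(jω) = 1/(1 + jωRC).
Step 3 — Denominator: 1 + jωRC = 1 + j·1.778e+04·10·9.96e-06 = 1 + j1.771.
Step 4 — H = 0.2417 - j0.4281.
Step 5 — Magnitude: |H| = 0.4917 (-6.2 dB); phase: φ = -60.5°.

|H| = 0.4917 (-6.2 dB), φ = -60.5°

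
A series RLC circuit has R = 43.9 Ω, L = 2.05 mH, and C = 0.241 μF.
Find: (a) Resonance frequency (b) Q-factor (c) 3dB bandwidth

Step 1 — Resonance condition Im(Z)=0 gives ω₀ = 1/√(LC).
Step 2 — ω₀ = 1/√(0.00205·2.41e-07) = 4.499e+04 rad/s.
Step 3 — f₀ = ω₀/(2π) = 7160 Hz.
Step 4 — Series Q: Q = ω₀L/R = 4.499e+04·0.00205/43.9 = 2.101.
Step 5 — 3dB bandwidth: Δω = ω₀/Q = 2.141e+04 rad/s; BW = Δω/(2π) = 3408 Hz.

(a) f₀ = 7160 Hz  (b) Q = 2.101  (c) BW = 3408 Hz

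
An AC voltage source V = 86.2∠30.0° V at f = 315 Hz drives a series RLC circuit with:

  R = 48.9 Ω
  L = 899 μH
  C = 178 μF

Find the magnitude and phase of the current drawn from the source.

Step 1 — Angular frequency: ω = 2π·f = 2π·315 = 1979 rad/s.
Step 2 — Component impedances:
  R: Z = R = 48.9 Ω
  L: Z = jωL = j·1979·0.000899 = 0 + j1.779 Ω
  C: Z = 1/(jωC) = -j/(ω·C) = 0 - j2.839 Ω
Step 3 — Series combination: Z_total = R + L + C = 48.9 - j1.059 Ω = 48.91∠-1.2° Ω.
Step 4 — Source phasor: V = 86.2∠30.0° V = 74.65 + j43.1 V.
Step 5 — Ohm's law: I = V / Z_total = (74.65 + j43.1) / (48.9 - j1.059) = 1.507 + j0.914 A.
Step 6 — Convert to polar: |I| = 1.762 A, ∠I = 31.2°.

I = 1.762∠31.2° A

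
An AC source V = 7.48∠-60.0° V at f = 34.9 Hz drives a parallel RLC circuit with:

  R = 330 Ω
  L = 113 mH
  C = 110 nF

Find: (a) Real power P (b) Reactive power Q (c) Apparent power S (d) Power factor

Step 1 — Angular frequency: ω = 2π·f = 2π·34.9 = 219.3 rad/s.
Step 2 — Component impedances:
  R: Z = R = 330 Ω
  L: Z = jωL = j·219.3·0.113 = 0 + j24.78 Ω
  C: Z = 1/(jωC) = -j/(ω·C) = 0 - j4.146e+04 Ω
Step 3 — Parallel combination: 1/Z_total = 1/R + 1/L + 1/C; Z_total = 1.852 + j24.65 Ω = 24.72∠85.7° Ω.
Step 4 — Source phasor: V = 7.48∠-60.0° V = 3.74 - j6.478 V.
Step 5 — Current: I = V / Z = -0.2499 - j0.1705 A = 0.3025∠-145.7° A.
Step 6 — Complex power: S = V·I* = 0.1695 + j2.257 VA.
Step 7 — Real power: P = Re(S) = 0.1695 W.
Step 8 — Reactive power: Q = Im(S) = 2.257 VAR.
Step 9 — Apparent power: |S| = 2.263 VA.
Step 10 — Power factor: PF = P/|S| = 0.07492 (lagging).

(a) P = 0.1695 W  (b) Q = 2.257 VAR  (c) S = 2.263 VA  (d) PF = 0.07492 (lagging)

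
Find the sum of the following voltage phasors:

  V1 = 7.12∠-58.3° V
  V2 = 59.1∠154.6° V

Step 1 — Convert each phasor to rectangular form:
  V1 = 7.12·(cos(-58.3°) + j·sin(-58.3°)) = 3.741 - j6.058 V
  V2 = 59.1·(cos(154.6°) + j·sin(154.6°)) = -53.39 + j25.35 V
Step 2 — Sum components: V_total = -49.65 + j19.29 V.
Step 3 — Convert to polar: |V_total| = 53.26 V, ∠V_total = 158.8°.

V_total = 53.26∠158.8° V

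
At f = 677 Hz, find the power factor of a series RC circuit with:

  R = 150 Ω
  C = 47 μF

Step 1 — Angular frequency: ω = 2π·f = 2π·677 = 4254 rad/s.
Step 2 — Component impedances:
  R: Z = R = 150 Ω
  C: Z = 1/(jωC) = -j/(ω·C) = 0 - j5.002 Ω
Step 3 — Series combination: Z_total = R + C = 150 - j5.002 Ω = 150.1∠-1.9° Ω.
Step 4 — Power factor: PF = cos(φ) = Re(Z)/|Z| = 150/150.083 = 0.9994.
Step 5 — Type: Im(Z) = -5.002 ⇒ leading (phase φ = -1.9°).

PF = 0.9994 (leading, φ = -1.9°)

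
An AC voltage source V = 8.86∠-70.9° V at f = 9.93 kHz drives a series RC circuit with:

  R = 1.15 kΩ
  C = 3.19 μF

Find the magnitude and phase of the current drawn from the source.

Step 1 — Angular frequency: ω = 2π·f = 2π·9930 = 6.239e+04 rad/s.
Step 2 — Component impedances:
  R: Z = R = 1150 Ω
  C: Z = 1/(jωC) = -j/(ω·C) = 0 - j5.024 Ω
Step 3 — Series combination: Z_total = R + C = 1150 - j5.024 Ω = 1150∠-0.3° Ω.
Step 4 — Source phasor: V = 8.86∠-70.9° V = 2.899 - j8.372 V.
Step 5 — Ohm's law: I = V / Z_total = (2.899 - j8.372) / (1150 - j5.024) = 0.002553 - j0.007269 A.
Step 6 — Convert to polar: |I| = 0.007704 A, ∠I = -70.6°.

I = 0.007704∠-70.6° A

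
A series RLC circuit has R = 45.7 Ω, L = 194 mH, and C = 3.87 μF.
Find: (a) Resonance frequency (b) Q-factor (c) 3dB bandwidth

Step 1 — Resonance condition Im(Z)=0 gives ω₀ = 1/√(LC).
Step 2 — ω₀ = 1/√(0.194·3.87e-06) = 1154 rad/s.
Step 3 — f₀ = ω₀/(2π) = 183.7 Hz.
Step 4 — Series Q: Q = ω₀L/R = 1154·0.194/45.7 = 4.899.
Step 5 — 3dB bandwidth: Δω = ω₀/Q = 235.6 rad/s; BW = Δω/(2π) = 37.49 Hz.

(a) f₀ = 183.7 Hz  (b) Q = 4.899  (c) BW = 37.49 Hz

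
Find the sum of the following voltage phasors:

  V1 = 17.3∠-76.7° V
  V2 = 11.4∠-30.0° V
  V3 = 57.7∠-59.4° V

Step 1 — Convert each phasor to rectangular form:
  V1 = 17.3·(cos(-76.7°) + j·sin(-76.7°)) = 3.98 - j16.84 V
  V2 = 11.4·(cos(-30.0°) + j·sin(-30.0°)) = 9.873 - j5.7 V
  V3 = 57.7·(cos(-59.4°) + j·sin(-59.4°)) = 29.37 - j49.66 V
Step 2 — Sum components: V_total = 43.22 - j72.2 V.
Step 3 — Convert to polar: |V_total| = 84.15 V, ∠V_total = -59.1°.

V_total = 84.15∠-59.1° V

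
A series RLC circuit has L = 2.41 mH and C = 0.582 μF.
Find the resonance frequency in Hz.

Step 1 — Resonance condition Im(Z)=0 gives ω₀ = 1/√(LC).
Step 2 — ω₀ = 1/√(0.00241·5.82e-07) = 2.67e+04 rad/s.
Step 3 — f₀ = ω₀/(2π) = 4250 Hz.

f₀ = 4250 Hz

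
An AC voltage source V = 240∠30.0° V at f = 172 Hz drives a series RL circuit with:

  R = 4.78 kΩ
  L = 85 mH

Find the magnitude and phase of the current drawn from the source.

Step 1 — Angular frequency: ω = 2π·f = 2π·172 = 1081 rad/s.
Step 2 — Component impedances:
  R: Z = R = 4780 Ω
  L: Z = jωL = j·1081·0.085 = 0 + j91.86 Ω
Step 3 — Series combination: Z_total = R + L = 4780 + j91.86 Ω = 4781∠1.1° Ω.
Step 4 — Source phasor: V = 240∠30.0° V = 207.8 + j120 V.
Step 5 — Ohm's law: I = V / Z_total = (207.8 + j120) / (4780 + j91.86) = 0.04395 + j0.02426 A.
Step 6 — Convert to polar: |I| = 0.0502 A, ∠I = 28.9°.

I = 0.0502∠28.9° A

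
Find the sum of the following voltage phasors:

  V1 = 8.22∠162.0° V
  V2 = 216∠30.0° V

Step 1 — Convert each phasor to rectangular form:
  V1 = 8.22·(cos(162.0°) + j·sin(162.0°)) = -7.818 + j2.54 V
  V2 = 216·(cos(30.0°) + j·sin(30.0°)) = 187.1 + j108 V
Step 2 — Sum components: V_total = 179.2 + j110.5 V.
Step 3 — Convert to polar: |V_total| = 210.6 V, ∠V_total = 31.7°.

V_total = 210.6∠31.7° V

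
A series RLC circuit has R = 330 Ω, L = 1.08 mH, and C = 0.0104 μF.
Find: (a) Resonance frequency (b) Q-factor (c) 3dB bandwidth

Step 1 — Resonance: ω₀ = 1/√(LC) = 1/√(0.00108·1.04e-08) = 2.984e+05 rad/s.
Step 2 — f₀ = ω₀/(2π) = 4.749e+04 Hz.
Step 3 — Series Q: Q = ω₀L/R = 2.984e+05·0.00108/330 = 0.9765.
Step 4 — Bandwidth: Δω = ω₀/Q = 3.056e+05 rad/s; BW = Δω/(2π) = 4.863e+04 Hz.

(a) f₀ = 4.749e+04 Hz  (b) Q = 0.9765  (c) BW = 4.863e+04 Hz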